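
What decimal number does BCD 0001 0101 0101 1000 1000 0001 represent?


Each 4-bit group → digit:
  0001 → 1
  0101 → 5
  0101 → 5
  1000 → 8
  1000 → 8
  0001 → 1
= 155881


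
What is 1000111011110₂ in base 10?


Positional values:
Bit 1: 1 × 2^1 = 2
Bit 2: 1 × 2^2 = 4
Bit 3: 1 × 2^3 = 8
Bit 4: 1 × 2^4 = 16
Bit 6: 1 × 2^6 = 64
Bit 7: 1 × 2^7 = 128
Bit 8: 1 × 2^8 = 256
Bit 12: 1 × 2^12 = 4096
Sum = 2 + 4 + 8 + 16 + 64 + 128 + 256 + 4096
= 4574


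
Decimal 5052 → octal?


Divide by 8 repeatedly:
5052 ÷ 8 = 631 remainder 4
631 ÷ 8 = 78 remainder 7
78 ÷ 8 = 9 remainder 6
9 ÷ 8 = 1 remainder 1
1 ÷ 8 = 0 remainder 1
Reading remainders bottom-up:
= 0o11674


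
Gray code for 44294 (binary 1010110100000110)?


Binary: 1010110100000110
Gray code: G = B XOR (B >> 1)
B >> 1 = 0101011010000011
1010110100000110 XOR 0101011010000011:
  1 XOR 0 = 1
  0 XOR 1 = 1
  1 XOR 0 = 1
  0 XOR 1 = 1
  1 XOR 0 = 1
  1 XOR 1 = 0
  0 XOR 1 = 1
  1 XOR 0 = 1
  0 XOR 1 = 1
  0 XOR 0 = 0
  0 XOR 0 = 0
  0 XOR 0 = 0
  0 XOR 0 = 0
  1 XOR 0 = 1
  1 XOR 1 = 0
  0 XOR 1 = 1
= 1111101110000101


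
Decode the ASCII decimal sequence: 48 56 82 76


Codes (decimal): 48 56 82 76
Per-code ASCII lookup:
  48  (range 48-57: digits, 48 - 48 = 0) → '0'
  56  (range 48-57: digits, 56 - 48 = 8) → '8'
  82  (range 65-90: uppercase, 82 - 65 = 17) → 'R'
  76  (range 65-90: uppercase, 76 - 65 = 11) → 'L'
= '08RL'


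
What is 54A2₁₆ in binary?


Each hex digit → 4 binary bits:
  5 = 0101
  4 = 0100
  A = 1010
  2 = 0010
Concatenate: 0101 0100 1010 0010
= 0101010010100010


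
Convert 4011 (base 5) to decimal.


Positional values (base 5):
  1 × 5^0 = 1 × 1 = 1
  1 × 5^1 = 1 × 5 = 5
  0 × 5^2 = 0 × 25 = 0
  4 × 5^3 = 4 × 125 = 500
Sum = 1 + 5 + 0 + 500
= 506


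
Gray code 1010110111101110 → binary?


Gray code: 1010110111101110
MSB stays the same: 1
Each subsequent bit = prev_binary XOR current_gray:
  B[1] = 1 XOR 0 = 1
  B[2] = 1 XOR 1 = 0
  B[3] = 0 XOR 0 = 0
  B[4] = 0 XOR 1 = 1
  B[5] = 1 XOR 1 = 0
  B[6] = 0 XOR 0 = 0
  B[7] = 0 XOR 1 = 1
  B[8] = 1 XOR 1 = 0
  B[9] = 0 XOR 1 = 1
  B[10] = 1 XOR 1 = 0
  B[11] = 0 XOR 0 = 0
  B[12] = 0 XOR 1 = 1
  B[13] = 1 XOR 1 = 0
  B[14] = 0 XOR 1 = 1
  B[15] = 1 XOR 0 = 1
= 1100100101001011 (51531 decimal)


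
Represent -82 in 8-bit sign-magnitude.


Sign bit: 1 (negative)
Magnitude: 82 = 1010010
= 11010010


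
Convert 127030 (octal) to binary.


Each octal digit → 3 binary bits:
  1 = 001
  2 = 010
  7 = 111
  0 = 000
  3 = 011
  0 = 000
Concatenate: 001 010 111 000 011 000
= 001010111000011000


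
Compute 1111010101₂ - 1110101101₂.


Align and subtract column by column (LSB to MSB, borrowing when needed):
  1111010101
- 1110101101
  ----------
  col 0: (1 - 0 borrow-in) - 1 → 1 - 1 = 0, borrow out 0
  col 1: (0 - 0 borrow-in) - 0 → 0 - 0 = 0, borrow out 0
  col 2: (1 - 0 borrow-in) - 1 → 1 - 1 = 0, borrow out 0
  col 3: (0 - 0 borrow-in) - 1 → borrow from next column: (0+2) - 1 = 1, borrow out 1
  col 4: (1 - 1 borrow-in) - 0 → 0 - 0 = 0, borrow out 0
  col 5: (0 - 0 borrow-in) - 1 → borrow from next column: (0+2) - 1 = 1, borrow out 1
  col 6: (1 - 1 borrow-in) - 0 → 0 - 0 = 0, borrow out 0
  col 7: (1 - 0 borrow-in) - 1 → 1 - 1 = 0, borrow out 0
  col 8: (1 - 0 borrow-in) - 1 → 1 - 1 = 0, borrow out 0
  col 9: (1 - 0 borrow-in) - 1 → 1 - 1 = 0, borrow out 0
Reading bits MSB→LSB: 0000101000
Strip leading zeros: 101000
= 101000


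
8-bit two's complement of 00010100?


Original: 00010100
Step 1 - Invert all bits: 11101011
Step 2 - Add 1: 11101011 + 1
= 11101100 (represents -20)


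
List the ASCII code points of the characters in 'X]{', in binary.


String: 'X]{'  (3 characters)
Per-character ASCII lookup:
  'X': uppercase starts at 65: 'X' = 65 + 23 = 88 → 1011000
  ']': special character: ']' = 93 → 1011101
  '{': special character: '{' = 123 → 1111011
= 1011000 1011101 1111011


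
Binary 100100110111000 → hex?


Group into 4-bit nibbles: 0100100110111000
  0100 = 4
  1001 = 9
  1011 = B
  1000 = 8
= 0x49B8


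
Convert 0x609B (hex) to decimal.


Positional values:
Position 0: B × 16^0 = 11 × 1 = 11
Position 1: 9 × 16^1 = 9 × 16 = 144
Position 2: 0 × 16^2 = 0 × 256 = 0
Position 3: 6 × 16^3 = 6 × 4096 = 24576
Sum = 11 + 144 + 0 + 24576
= 24731


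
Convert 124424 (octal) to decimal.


Positional values:
Position 0: 4 × 8^0 = 4
Position 1: 2 × 8^1 = 16
Position 2: 4 × 8^2 = 256
Position 3: 4 × 8^3 = 2048
Position 4: 2 × 8^4 = 8192
Position 5: 1 × 8^5 = 32768
Sum = 4 + 16 + 256 + 2048 + 8192 + 32768
= 43284


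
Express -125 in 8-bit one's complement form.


Original: 01111101
Invert all bits:
  bit 0: 0 → 1
  bit 1: 1 → 0
  bit 2: 1 → 0
  bit 3: 1 → 0
  bit 4: 1 → 0
  bit 5: 1 → 0
  bit 6: 0 → 1
  bit 7: 1 → 0
= 10000010


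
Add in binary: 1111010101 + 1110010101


Align and add column by column (LSB to MSB, carry propagating):
  01111010101
+ 01110010101
  -----------
  col 0: 1 + 1 + 0 (carry in) = 2 → bit 0, carry out 1
  col 1: 0 + 0 + 1 (carry in) = 1 → bit 1, carry out 0
  col 2: 1 + 1 + 0 (carry in) = 2 → bit 0, carry out 1
  col 3: 0 + 0 + 1 (carry in) = 1 → bit 1, carry out 0
  col 4: 1 + 1 + 0 (carry in) = 2 → bit 0, carry out 1
  col 5: 0 + 0 + 1 (carry in) = 1 → bit 1, carry out 0
  col 6: 1 + 0 + 0 (carry in) = 1 → bit 1, carry out 0
  col 7: 1 + 1 + 0 (carry in) = 2 → bit 0, carry out 1
  col 8: 1 + 1 + 1 (carry in) = 3 → bit 1, carry out 1
  col 9: 1 + 1 + 1 (carry in) = 3 → bit 1, carry out 1
  col 10: 0 + 0 + 1 (carry in) = 1 → bit 1, carry out 0
Reading bits MSB→LSB: 11101101010
Strip leading zeros: 11101101010
= 11101101010


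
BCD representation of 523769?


Each digit → 4-bit binary:
  5 → 0101
  2 → 0010
  3 → 0011
  7 → 0111
  6 → 0110
  9 → 1001
= 0101 0010 0011 0111 0110 1001


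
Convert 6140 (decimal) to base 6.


Divide by 6 repeatedly:
6140 ÷ 6 = 1023 remainder 2
1023 ÷ 6 = 170 remainder 3
170 ÷ 6 = 28 remainder 2
28 ÷ 6 = 4 remainder 4
4 ÷ 6 = 0 remainder 4
Reading remainders bottom-up:
= 44232


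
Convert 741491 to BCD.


Each digit → 4-bit binary:
  7 → 0111
  4 → 0100
  1 → 0001
  4 → 0100
  9 → 1001
  1 → 0001
= 0111 0100 0001 0100 1001 0001


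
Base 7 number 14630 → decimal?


Positional values (base 7):
  0 × 7^0 = 0 × 1 = 0
  3 × 7^1 = 3 × 7 = 21
  6 × 7^2 = 6 × 49 = 294
  4 × 7^3 = 4 × 343 = 1372
  1 × 7^4 = 1 × 2401 = 2401
Sum = 0 + 21 + 294 + 1372 + 2401
= 4088


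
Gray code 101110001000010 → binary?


Gray code: 101110001000010
MSB stays the same: 1
Each subsequent bit = prev_binary XOR current_gray:
  B[1] = 1 XOR 0 = 1
  B[2] = 1 XOR 1 = 0
  B[3] = 0 XOR 1 = 1
  B[4] = 1 XOR 1 = 0
  B[5] = 0 XOR 0 = 0
  B[6] = 0 XOR 0 = 0
  B[7] = 0 XOR 0 = 0
  B[8] = 0 XOR 1 = 1
  B[9] = 1 XOR 0 = 1
  B[10] = 1 XOR 0 = 1
  B[11] = 1 XOR 0 = 1
  B[12] = 1 XOR 0 = 1
  B[13] = 1 XOR 1 = 0
  B[14] = 0 XOR 0 = 0
= 110100001111100 (26748 decimal)


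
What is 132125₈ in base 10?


Positional values:
Position 0: 5 × 8^0 = 5
Position 1: 2 × 8^1 = 16
Position 2: 1 × 8^2 = 64
Position 3: 2 × 8^3 = 1024
Position 4: 3 × 8^4 = 12288
Position 5: 1 × 8^5 = 32768
Sum = 5 + 16 + 64 + 1024 + 12288 + 32768
= 46165


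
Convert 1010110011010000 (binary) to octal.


Group into 3-bit groups: 001010110011010000
  001 = 1
  010 = 2
  110 = 6
  011 = 3
  010 = 2
  000 = 0
= 0o126320


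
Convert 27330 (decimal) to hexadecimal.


Divide by 16 repeatedly:
27330 ÷ 16 = 1708 remainder 2 (2)
1708 ÷ 16 = 106 remainder 12 (C)
106 ÷ 16 = 6 remainder 10 (A)
6 ÷ 16 = 0 remainder 6 (6)
Reading remainders bottom-up:
= 0x6AC2


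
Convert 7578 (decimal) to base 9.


Divide by 9 repeatedly:
7578 ÷ 9 = 842 remainder 0
842 ÷ 9 = 93 remainder 5
93 ÷ 9 = 10 remainder 3
10 ÷ 9 = 1 remainder 1
1 ÷ 9 = 0 remainder 1
Reading remainders bottom-up:
= 11350


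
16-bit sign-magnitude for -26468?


Sign bit: 1 (negative)
Magnitude: 26468 = 110011101100100
= 1110011101100100


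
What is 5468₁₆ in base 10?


Positional values:
Position 0: 8 × 16^0 = 8 × 1 = 8
Position 1: 6 × 16^1 = 6 × 16 = 96
Position 2: 4 × 16^2 = 4 × 256 = 1024
Position 3: 5 × 16^3 = 5 × 4096 = 20480
Sum = 8 + 96 + 1024 + 20480
= 21608


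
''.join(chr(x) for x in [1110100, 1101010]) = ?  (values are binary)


Codes (binary): 1110100 1101010
Per-code ASCII lookup:
  1110100 = 116  (range 97-122: lowercase, 116 - 97 = 19) → 't'
  1101010 = 106  (range 97-122: lowercase, 106 - 97 = 9) → 'j'
= 'tj'


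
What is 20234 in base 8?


Divide by 8 repeatedly:
20234 ÷ 8 = 2529 remainder 2
2529 ÷ 8 = 316 remainder 1
316 ÷ 8 = 39 remainder 4
39 ÷ 8 = 4 remainder 7
4 ÷ 8 = 0 remainder 4
Reading remainders bottom-up:
= 0o47412


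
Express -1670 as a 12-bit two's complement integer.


Original: 011010000110
Step 1 - Invert all bits: 100101111001
Step 2 - Add 1: 100101111001 + 1
= 100101111010 (represents -1670)


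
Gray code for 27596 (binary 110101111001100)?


Binary: 110101111001100
Gray code: G = B XOR (B >> 1)
B >> 1 = 011010111100110
110101111001100 XOR 011010111100110:
  1 XOR 0 = 1
  1 XOR 1 = 0
  0 XOR 1 = 1
  1 XOR 0 = 1
  0 XOR 1 = 1
  1 XOR 0 = 1
  1 XOR 1 = 0
  1 XOR 1 = 0
  1 XOR 1 = 0
  0 XOR 1 = 1
  0 XOR 0 = 0
  1 XOR 0 = 1
  1 XOR 1 = 0
  0 XOR 1 = 1
  0 XOR 0 = 0
= 101111000101010


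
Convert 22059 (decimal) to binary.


Divide by 2 repeatedly:
22059 ÷ 2 = 11029 remainder 1
11029 ÷ 2 = 5514 remainder 1
5514 ÷ 2 = 2757 remainder 0
2757 ÷ 2 = 1378 remainder 1
1378 ÷ 2 = 689 remainder 0
689 ÷ 2 = 344 remainder 1
344 ÷ 2 = 172 remainder 0
172 ÷ 2 = 86 remainder 0
86 ÷ 2 = 43 remainder 0
43 ÷ 2 = 21 remainder 1
21 ÷ 2 = 10 remainder 1
10 ÷ 2 = 5 remainder 0
5 ÷ 2 = 2 remainder 1
2 ÷ 2 = 1 remainder 0
1 ÷ 2 = 0 remainder 1
Reading remainders bottom-up:
= 101011000101011


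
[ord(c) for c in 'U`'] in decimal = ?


String: 'U`'  (2 characters)
Per-character ASCII lookup:
  'U': uppercase starts at 65: 'U' = 65 + 20 = 85
  '`': special character: '`' = 96
= 85 96


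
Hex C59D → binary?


Each hex digit → 4 binary bits:
  C = 1100
  5 = 0101
  9 = 1001
  D = 1101
Concatenate: 1100 0101 1001 1101
= 1100010110011101


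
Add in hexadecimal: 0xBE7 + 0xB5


Align and add column by column (LSB to MSB, each column mod 16 with carry):
  0BE7
+ 00B5
  ----
  col 0: 7(7) + 5(5) + 0 (carry in) = 12 → C(12), carry out 0
  col 1: E(14) + B(11) + 0 (carry in) = 25 → 9(9), carry out 1
  col 2: B(11) + 0(0) + 1 (carry in) = 12 → C(12), carry out 0
  col 3: 0(0) + 0(0) + 0 (carry in) = 0 → 0(0), carry out 0
Reading digits MSB→LSB: 0C9C
Strip leading zeros: C9C
= 0xC9C


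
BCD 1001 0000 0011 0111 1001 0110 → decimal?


Each 4-bit group → digit:
  1001 → 9
  0000 → 0
  0011 → 3
  0111 → 7
  1001 → 9
  0110 → 6
= 903796


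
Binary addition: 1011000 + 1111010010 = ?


Align and add column by column (LSB to MSB, carry propagating):
  00001011000
+ 01111010010
  -----------
  col 0: 0 + 0 + 0 (carry in) = 0 → bit 0, carry out 0
  col 1: 0 + 1 + 0 (carry in) = 1 → bit 1, carry out 0
  col 2: 0 + 0 + 0 (carry in) = 0 → bit 0, carry out 0
  col 3: 1 + 0 + 0 (carry in) = 1 → bit 1, carry out 0
  col 4: 1 + 1 + 0 (carry in) = 2 → bit 0, carry out 1
  col 5: 0 + 0 + 1 (carry in) = 1 → bit 1, carry out 0
  col 6: 1 + 1 + 0 (carry in) = 2 → bit 0, carry out 1
  col 7: 0 + 1 + 1 (carry in) = 2 → bit 0, carry out 1
  col 8: 0 + 1 + 1 (carry in) = 2 → bit 0, carry out 1
  col 9: 0 + 1 + 1 (carry in) = 2 → bit 0, carry out 1
  col 10: 0 + 0 + 1 (carry in) = 1 → bit 1, carry out 0
Reading bits MSB→LSB: 10000101010
Strip leading zeros: 10000101010
= 10000101010


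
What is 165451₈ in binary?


Each octal digit → 3 binary bits:
  1 = 001
  6 = 110
  5 = 101
  4 = 100
  5 = 101
  1 = 001
Concatenate: 001 110 101 100 101 001
= 001110101100101001


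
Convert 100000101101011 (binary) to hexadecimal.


Group into 4-bit nibbles: 0100000101101011
  0100 = 4
  0001 = 1
  0110 = 6
  1011 = B
= 0x416B


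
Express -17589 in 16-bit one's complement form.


Original: 0100010010110101
Invert all bits:
  bit 0: 0 → 1
  bit 1: 1 → 0
  bit 2: 0 → 1
  bit 3: 0 → 1
  bit 4: 0 → 1
  bit 5: 1 → 0
  bit 6: 0 → 1
  bit 7: 0 → 1
  bit 8: 1 → 0
  bit 9: 0 → 1
  bit 10: 1 → 0
  bit 11: 1 → 0
  bit 12: 0 → 1
  bit 13: 1 → 0
  bit 14: 0 → 1
  bit 15: 1 → 0
= 1011101101001010


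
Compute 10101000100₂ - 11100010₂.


Align and subtract column by column (LSB to MSB, borrowing when needed):
  10101000100
- 00011100010
  -----------
  col 0: (0 - 0 borrow-in) - 0 → 0 - 0 = 0, borrow out 0
  col 1: (0 - 0 borrow-in) - 1 → borrow from next column: (0+2) - 1 = 1, borrow out 1
  col 2: (1 - 1 borrow-in) - 0 → 0 - 0 = 0, borrow out 0
  col 3: (0 - 0 borrow-in) - 0 → 0 - 0 = 0, borrow out 0
  col 4: (0 - 0 borrow-in) - 0 → 0 - 0 = 0, borrow out 0
  col 5: (0 - 0 borrow-in) - 1 → borrow from next column: (0+2) - 1 = 1, borrow out 1
  col 6: (1 - 1 borrow-in) - 1 → borrow from next column: (0+2) - 1 = 1, borrow out 1
  col 7: (0 - 1 borrow-in) - 1 → borrow from next column: (-1+2) - 1 = 0, borrow out 1
  col 8: (1 - 1 borrow-in) - 0 → 0 - 0 = 0, borrow out 0
  col 9: (0 - 0 borrow-in) - 0 → 0 - 0 = 0, borrow out 0
  col 10: (1 - 0 borrow-in) - 0 → 1 - 0 = 1, borrow out 0
Reading bits MSB→LSB: 10001100010
Strip leading zeros: 10001100010
= 10001100010


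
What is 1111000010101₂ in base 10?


Positional values:
Bit 0: 1 × 2^0 = 1
Bit 2: 1 × 2^2 = 4
Bit 4: 1 × 2^4 = 16
Bit 9: 1 × 2^9 = 512
Bit 10: 1 × 2^10 = 1024
Bit 11: 1 × 2^11 = 2048
Bit 12: 1 × 2^12 = 4096
Sum = 1 + 4 + 16 + 512 + 1024 + 2048 + 4096
= 7701


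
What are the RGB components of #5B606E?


Hex: #5B606E
R = 5B₁₆ = 91
G = 60₁₆ = 96
B = 6E₁₆ = 110
= RGB(91, 96, 110)


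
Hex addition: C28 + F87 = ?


Align and add column by column (LSB to MSB, each column mod 16 with carry):
  0C28
+ 0F87
  ----
  col 0: 8(8) + 7(7) + 0 (carry in) = 15 → F(15), carry out 0
  col 1: 2(2) + 8(8) + 0 (carry in) = 10 → A(10), carry out 0
  col 2: C(12) + F(15) + 0 (carry in) = 27 → B(11), carry out 1
  col 3: 0(0) + 0(0) + 1 (carry in) = 1 → 1(1), carry out 0
Reading digits MSB→LSB: 1BAF
Strip leading zeros: 1BAF
= 0x1BAF


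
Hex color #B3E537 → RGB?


Hex: #B3E537
R = B3₁₆ = 179
G = E5₁₆ = 229
B = 37₁₆ = 55
= RGB(179, 229, 55)


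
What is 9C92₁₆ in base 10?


Positional values:
Position 0: 2 × 16^0 = 2 × 1 = 2
Position 1: 9 × 16^1 = 9 × 16 = 144
Position 2: C × 16^2 = 12 × 256 = 3072
Position 3: 9 × 16^3 = 9 × 4096 = 36864
Sum = 2 + 144 + 3072 + 36864
= 40082


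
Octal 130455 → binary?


Each octal digit → 3 binary bits:
  1 = 001
  3 = 011
  0 = 000
  4 = 100
  5 = 101
  5 = 101
Concatenate: 001 011 000 100 101 101
= 001011000100101101


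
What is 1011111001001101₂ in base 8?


Group into 3-bit groups: 001011111001001101
  001 = 1
  011 = 3
  111 = 7
  001 = 1
  001 = 1
  101 = 5
= 0o137115


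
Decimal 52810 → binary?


Divide by 2 repeatedly:
52810 ÷ 2 = 26405 remainder 0
26405 ÷ 2 = 13202 remainder 1
13202 ÷ 2 = 6601 remainder 0
6601 ÷ 2 = 3300 remainder 1
3300 ÷ 2 = 1650 remainder 0
1650 ÷ 2 = 825 remainder 0
825 ÷ 2 = 412 remainder 1
412 ÷ 2 = 206 remainder 0
206 ÷ 2 = 103 remainder 0
103 ÷ 2 = 51 remainder 1
51 ÷ 2 = 25 remainder 1
25 ÷ 2 = 12 remainder 1
12 ÷ 2 = 6 remainder 0
6 ÷ 2 = 3 remainder 0
3 ÷ 2 = 1 remainder 1
1 ÷ 2 = 0 remainder 1
Reading remainders bottom-up:
= 1100111001001010


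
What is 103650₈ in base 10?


Positional values:
Position 0: 0 × 8^0 = 0
Position 1: 5 × 8^1 = 40
Position 2: 6 × 8^2 = 384
Position 3: 3 × 8^3 = 1536
Position 4: 0 × 8^4 = 0
Position 5: 1 × 8^5 = 32768
Sum = 0 + 40 + 384 + 1536 + 0 + 32768
= 34728


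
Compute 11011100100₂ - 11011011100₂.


Align and subtract column by column (LSB to MSB, borrowing when needed):
  11011100100
- 11011011100
  -----------
  col 0: (0 - 0 borrow-in) - 0 → 0 - 0 = 0, borrow out 0
  col 1: (0 - 0 borrow-in) - 0 → 0 - 0 = 0, borrow out 0
  col 2: (1 - 0 borrow-in) - 1 → 1 - 1 = 0, borrow out 0
  col 3: (0 - 0 borrow-in) - 1 → borrow from next column: (0+2) - 1 = 1, borrow out 1
  col 4: (0 - 1 borrow-in) - 1 → borrow from next column: (-1+2) - 1 = 0, borrow out 1
  col 5: (1 - 1 borrow-in) - 0 → 0 - 0 = 0, borrow out 0
  col 6: (1 - 0 borrow-in) - 1 → 1 - 1 = 0, borrow out 0
  col 7: (1 - 0 borrow-in) - 1 → 1 - 1 = 0, borrow out 0
  col 8: (0 - 0 borrow-in) - 0 → 0 - 0 = 0, borrow out 0
  col 9: (1 - 0 borrow-in) - 1 → 1 - 1 = 0, borrow out 0
  col 10: (1 - 0 borrow-in) - 1 → 1 - 1 = 0, borrow out 0
Reading bits MSB→LSB: 00000001000
Strip leading zeros: 1000
= 1000


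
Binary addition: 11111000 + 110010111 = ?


Align and add column by column (LSB to MSB, carry propagating):
  0011111000
+ 0110010111
  ----------
  col 0: 0 + 1 + 0 (carry in) = 1 → bit 1, carry out 0
  col 1: 0 + 1 + 0 (carry in) = 1 → bit 1, carry out 0
  col 2: 0 + 1 + 0 (carry in) = 1 → bit 1, carry out 0
  col 3: 1 + 0 + 0 (carry in) = 1 → bit 1, carry out 0
  col 4: 1 + 1 + 0 (carry in) = 2 → bit 0, carry out 1
  col 5: 1 + 0 + 1 (carry in) = 2 → bit 0, carry out 1
  col 6: 1 + 0 + 1 (carry in) = 2 → bit 0, carry out 1
  col 7: 1 + 1 + 1 (carry in) = 3 → bit 1, carry out 1
  col 8: 0 + 1 + 1 (carry in) = 2 → bit 0, carry out 1
  col 9: 0 + 0 + 1 (carry in) = 1 → bit 1, carry out 0
Reading bits MSB→LSB: 1010001111
Strip leading zeros: 1010001111
= 1010001111


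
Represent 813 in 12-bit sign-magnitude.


Sign bit: 0 (positive)
Magnitude: 813 = 01100101101
= 001100101101


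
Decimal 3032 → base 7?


Divide by 7 repeatedly:
3032 ÷ 7 = 433 remainder 1
433 ÷ 7 = 61 remainder 6
61 ÷ 7 = 8 remainder 5
8 ÷ 7 = 1 remainder 1
1 ÷ 7 = 0 remainder 1
Reading remainders bottom-up:
= 11561


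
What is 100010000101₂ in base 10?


Positional values:
Bit 0: 1 × 2^0 = 1
Bit 2: 1 × 2^2 = 4
Bit 7: 1 × 2^7 = 128
Bit 11: 1 × 2^11 = 2048
Sum = 1 + 4 + 128 + 2048
= 2181


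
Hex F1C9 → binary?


Each hex digit → 4 binary bits:
  F = 1111
  1 = 0001
  C = 1100
  9 = 1001
Concatenate: 1111 0001 1100 1001
= 1111000111001001


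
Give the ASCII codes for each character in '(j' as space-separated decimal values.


String: '(j'  (2 characters)
Per-character ASCII lookup:
  '(': special character: '(' = 40
  'j': lowercase starts at 97: 'j' = 97 + 9 = 106
= 40 106


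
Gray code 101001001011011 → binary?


Gray code: 101001001011011
MSB stays the same: 1
Each subsequent bit = prev_binary XOR current_gray:
  B[1] = 1 XOR 0 = 1
  B[2] = 1 XOR 1 = 0
  B[3] = 0 XOR 0 = 0
  B[4] = 0 XOR 0 = 0
  B[5] = 0 XOR 1 = 1
  B[6] = 1 XOR 0 = 1
  B[7] = 1 XOR 0 = 1
  B[8] = 1 XOR 1 = 0
  B[9] = 0 XOR 0 = 0
  B[10] = 0 XOR 1 = 1
  B[11] = 1 XOR 1 = 0
  B[12] = 0 XOR 0 = 0
  B[13] = 0 XOR 1 = 1
  B[14] = 1 XOR 1 = 0
= 110001110010010 (25490 decimal)


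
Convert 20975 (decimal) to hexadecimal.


Divide by 16 repeatedly:
20975 ÷ 16 = 1310 remainder 15 (F)
1310 ÷ 16 = 81 remainder 14 (E)
81 ÷ 16 = 5 remainder 1 (1)
5 ÷ 16 = 0 remainder 5 (5)
Reading remainders bottom-up:
= 0x51EF


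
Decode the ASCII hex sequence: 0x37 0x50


Codes (hex): 0x37 0x50
Per-code ASCII lookup:
  0x37 = 55  (range 48-57: digits, 55 - 48 = 7) → '7'
  0x50 = 80  (range 65-90: uppercase, 80 - 65 = 15) → 'P'
= '7P'


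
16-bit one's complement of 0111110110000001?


Original: 0111110110000001
Invert all bits:
  bit 0: 0 → 1
  bit 1: 1 → 0
  bit 2: 1 → 0
  bit 3: 1 → 0
  bit 4: 1 → 0
  bit 5: 1 → 0
  bit 6: 0 → 1
  bit 7: 1 → 0
  bit 8: 1 → 0
  bit 9: 0 → 1
  bit 10: 0 → 1
  bit 11: 0 → 1
  bit 12: 0 → 1
  bit 13: 0 → 1
  bit 14: 0 → 1
  bit 15: 1 → 0
= 1000001001111110


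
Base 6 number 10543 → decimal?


Positional values (base 6):
  3 × 6^0 = 3 × 1 = 3
  4 × 6^1 = 4 × 6 = 24
  5 × 6^2 = 5 × 36 = 180
  0 × 6^3 = 0 × 216 = 0
  1 × 6^4 = 1 × 1296 = 1296
Sum = 3 + 24 + 180 + 0 + 1296
= 1503


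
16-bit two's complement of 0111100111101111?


Original: 0111100111101111
Step 1 - Invert all bits: 1000011000010000
Step 2 - Add 1: 1000011000010000 + 1
= 1000011000010001 (represents -31215)


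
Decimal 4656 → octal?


Divide by 8 repeatedly:
4656 ÷ 8 = 582 remainder 0
582 ÷ 8 = 72 remainder 6
72 ÷ 8 = 9 remainder 0
9 ÷ 8 = 1 remainder 1
1 ÷ 8 = 0 remainder 1
Reading remainders bottom-up:
= 0o11060


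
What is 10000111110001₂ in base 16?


Group into 4-bit nibbles: 0010000111110001
  0010 = 2
  0001 = 1
  1111 = F
  0001 = 1
= 0x21F1


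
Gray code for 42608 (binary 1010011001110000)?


Binary: 1010011001110000
Gray code: G = B XOR (B >> 1)
B >> 1 = 0101001100111000
1010011001110000 XOR 0101001100111000:
  1 XOR 0 = 1
  0 XOR 1 = 1
  1 XOR 0 = 1
  0 XOR 1 = 1
  0 XOR 0 = 0
  1 XOR 0 = 1
  1 XOR 1 = 0
  0 XOR 1 = 1
  0 XOR 0 = 0
  1 XOR 0 = 1
  1 XOR 1 = 0
  1 XOR 1 = 0
  0 XOR 1 = 1
  0 XOR 0 = 0
  0 XOR 0 = 0
  0 XOR 0 = 0
= 1111010101001000


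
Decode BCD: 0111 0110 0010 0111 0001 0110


Each 4-bit group → digit:
  0111 → 7
  0110 → 6
  0010 → 2
  0111 → 7
  0001 → 1
  0110 → 6
= 762716


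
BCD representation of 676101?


Each digit → 4-bit binary:
  6 → 0110
  7 → 0111
  6 → 0110
  1 → 0001
  0 → 0000
  1 → 0001
= 0110 0111 0110 0001 0000 0001


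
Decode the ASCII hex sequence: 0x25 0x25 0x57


Codes (hex): 0x25 0x25 0x57
Per-code ASCII lookup:
  0x25 = 37  (special character) → '%'
  0x25 = 37  (special character) → '%'
  0x57 = 87  (range 65-90: uppercase, 87 - 65 = 22) → 'W'
= '%%W'


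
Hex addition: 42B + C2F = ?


Align and add column by column (LSB to MSB, each column mod 16 with carry):
  042B
+ 0C2F
  ----
  col 0: B(11) + F(15) + 0 (carry in) = 26 → A(10), carry out 1
  col 1: 2(2) + 2(2) + 1 (carry in) = 5 → 5(5), carry out 0
  col 2: 4(4) + C(12) + 0 (carry in) = 16 → 0(0), carry out 1
  col 3: 0(0) + 0(0) + 1 (carry in) = 1 → 1(1), carry out 0
Reading digits MSB→LSB: 105A
Strip leading zeros: 105A
= 0x105A


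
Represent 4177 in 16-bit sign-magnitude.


Sign bit: 0 (positive)
Magnitude: 4177 = 001000001010001
= 0001000001010001


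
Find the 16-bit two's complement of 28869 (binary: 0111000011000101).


Original: 0111000011000101
Step 1 - Invert all bits: 1000111100111010
Step 2 - Add 1: 1000111100111010 + 1
= 1000111100111011 (represents -28869)


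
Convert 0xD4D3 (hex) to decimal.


Positional values:
Position 0: 3 × 16^0 = 3 × 1 = 3
Position 1: D × 16^1 = 13 × 16 = 208
Position 2: 4 × 16^2 = 4 × 256 = 1024
Position 3: D × 16^3 = 13 × 4096 = 53248
Sum = 3 + 208 + 1024 + 53248
= 54483


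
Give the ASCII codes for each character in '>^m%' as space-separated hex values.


String: '>^m%'  (4 characters)
Per-character ASCII lookup:
  '>': special character: '>' = 62 → 0x3E
  '^': special character: '^' = 94 → 0x5E
  'm': lowercase starts at 97: 'm' = 97 + 12 = 109 → 0x6D
  '%': special character: '%' = 37 → 0x25
= 0x3E 0x5E 0x6D 0x25


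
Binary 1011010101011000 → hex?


Group into 4-bit nibbles: 1011010101011000
  1011 = B
  0101 = 5
  0101 = 5
  1000 = 8
= 0xB558


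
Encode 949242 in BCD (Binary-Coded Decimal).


Each digit → 4-bit binary:
  9 → 1001
  4 → 0100
  9 → 1001
  2 → 0010
  4 → 0100
  2 → 0010
= 1001 0100 1001 0010 0100 0010


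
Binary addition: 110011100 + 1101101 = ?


Align and add column by column (LSB to MSB, carry propagating):
  0110011100
+ 0001101101
  ----------
  col 0: 0 + 1 + 0 (carry in) = 1 → bit 1, carry out 0
  col 1: 0 + 0 + 0 (carry in) = 0 → bit 0, carry out 0
  col 2: 1 + 1 + 0 (carry in) = 2 → bit 0, carry out 1
  col 3: 1 + 1 + 1 (carry in) = 3 → bit 1, carry out 1
  col 4: 1 + 0 + 1 (carry in) = 2 → bit 0, carry out 1
  col 5: 0 + 1 + 1 (carry in) = 2 → bit 0, carry out 1
  col 6: 0 + 1 + 1 (carry in) = 2 → bit 0, carry out 1
  col 7: 1 + 0 + 1 (carry in) = 2 → bit 0, carry out 1
  col 8: 1 + 0 + 1 (carry in) = 2 → bit 0, carry out 1
  col 9: 0 + 0 + 1 (carry in) = 1 → bit 1, carry out 0
Reading bits MSB→LSB: 1000001001
Strip leading zeros: 1000001001
= 1000001001


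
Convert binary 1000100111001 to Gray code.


Binary: 1000100111001
Gray code: G = B XOR (B >> 1)
B >> 1 = 0100010011100
1000100111001 XOR 0100010011100:
  1 XOR 0 = 1
  0 XOR 1 = 1
  0 XOR 0 = 0
  0 XOR 0 = 0
  1 XOR 0 = 1
  0 XOR 1 = 1
  0 XOR 0 = 0
  1 XOR 0 = 1
  1 XOR 1 = 0
  1 XOR 1 = 0
  0 XOR 1 = 1
  0 XOR 0 = 0
  1 XOR 0 = 1
= 1100110100101


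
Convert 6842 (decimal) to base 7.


Divide by 7 repeatedly:
6842 ÷ 7 = 977 remainder 3
977 ÷ 7 = 139 remainder 4
139 ÷ 7 = 19 remainder 6
19 ÷ 7 = 2 remainder 5
2 ÷ 7 = 0 remainder 2
Reading remainders bottom-up:
= 25643


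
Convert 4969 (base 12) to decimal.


Positional values (base 12):
  9 × 12^0 = 9 × 1 = 9
  6 × 12^1 = 6 × 12 = 72
  9 × 12^2 = 9 × 144 = 1296
  4 × 12^3 = 4 × 1728 = 6912
Sum = 9 + 72 + 1296 + 6912
= 8289


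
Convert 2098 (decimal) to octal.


Divide by 8 repeatedly:
2098 ÷ 8 = 262 remainder 2
262 ÷ 8 = 32 remainder 6
32 ÷ 8 = 4 remainder 0
4 ÷ 8 = 0 remainder 4
Reading remainders bottom-up:
= 0o4062


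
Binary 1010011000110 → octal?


Group into 3-bit groups: 001010011000110
  001 = 1
  010 = 2
  011 = 3
  000 = 0
  110 = 6
= 0o12306


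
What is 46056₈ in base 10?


Positional values:
Position 0: 6 × 8^0 = 6
Position 1: 5 × 8^1 = 40
Position 2: 0 × 8^2 = 0
Position 3: 6 × 8^3 = 3072
Position 4: 4 × 8^4 = 16384
Sum = 6 + 40 + 0 + 3072 + 16384
= 19502


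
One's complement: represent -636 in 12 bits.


Original: 001001111100
Invert all bits:
  bit 0: 0 → 1
  bit 1: 0 → 1
  bit 2: 1 → 0
  bit 3: 0 → 1
  bit 4: 0 → 1
  bit 5: 1 → 0
  bit 6: 1 → 0
  bit 7: 1 → 0
  bit 8: 1 → 0
  bit 9: 1 → 0
  bit 10: 0 → 1
  bit 11: 0 → 1
= 110110000011


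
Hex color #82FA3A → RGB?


Hex: #82FA3A
R = 82₁₆ = 130
G = FA₁₆ = 250
B = 3A₁₆ = 58
= RGB(130, 250, 58)


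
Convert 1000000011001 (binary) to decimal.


Positional values:
Bit 0: 1 × 2^0 = 1
Bit 3: 1 × 2^3 = 8
Bit 4: 1 × 2^4 = 16
Bit 12: 1 × 2^12 = 4096
Sum = 1 + 8 + 16 + 4096
= 4121


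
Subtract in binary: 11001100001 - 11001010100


Align and subtract column by column (LSB to MSB, borrowing when needed):
  11001100001
- 11001010100
  -----------
  col 0: (1 - 0 borrow-in) - 0 → 1 - 0 = 1, borrow out 0
  col 1: (0 - 0 borrow-in) - 0 → 0 - 0 = 0, borrow out 0
  col 2: (0 - 0 borrow-in) - 1 → borrow from next column: (0+2) - 1 = 1, borrow out 1
  col 3: (0 - 1 borrow-in) - 0 → borrow from next column: (-1+2) - 0 = 1, borrow out 1
  col 4: (0 - 1 borrow-in) - 1 → borrow from next column: (-1+2) - 1 = 0, borrow out 1
  col 5: (1 - 1 borrow-in) - 0 → 0 - 0 = 0, borrow out 0
  col 6: (1 - 0 borrow-in) - 1 → 1 - 1 = 0, borrow out 0
  col 7: (0 - 0 borrow-in) - 0 → 0 - 0 = 0, borrow out 0
  col 8: (0 - 0 borrow-in) - 0 → 0 - 0 = 0, borrow out 0
  col 9: (1 - 0 borrow-in) - 1 → 1 - 1 = 0, borrow out 0
  col 10: (1 - 0 borrow-in) - 1 → 1 - 1 = 0, borrow out 0
Reading bits MSB→LSB: 00000001101
Strip leading zeros: 1101
= 1101


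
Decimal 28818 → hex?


Divide by 16 repeatedly:
28818 ÷ 16 = 1801 remainder 2 (2)
1801 ÷ 16 = 112 remainder 9 (9)
112 ÷ 16 = 7 remainder 0 (0)
7 ÷ 16 = 0 remainder 7 (7)
Reading remainders bottom-up:
= 0x7092


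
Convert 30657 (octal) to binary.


Each octal digit → 3 binary bits:
  3 = 011
  0 = 000
  6 = 110
  5 = 101
  7 = 111
Concatenate: 011 000 110 101 111
= 011000110101111


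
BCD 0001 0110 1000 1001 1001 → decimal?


Each 4-bit group → digit:
  0001 → 1
  0110 → 6
  1000 → 8
  1001 → 9
  1001 → 9
= 16899


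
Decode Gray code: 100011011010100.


Gray code: 100011011010100
MSB stays the same: 1
Each subsequent bit = prev_binary XOR current_gray:
  B[1] = 1 XOR 0 = 1
  B[2] = 1 XOR 0 = 1
  B[3] = 1 XOR 0 = 1
  B[4] = 1 XOR 1 = 0
  B[5] = 0 XOR 1 = 1
  B[6] = 1 XOR 0 = 1
  B[7] = 1 XOR 1 = 0
  B[8] = 0 XOR 1 = 1
  B[9] = 1 XOR 0 = 1
  B[10] = 1 XOR 1 = 0
  B[11] = 0 XOR 0 = 0
  B[12] = 0 XOR 1 = 1
  B[13] = 1 XOR 0 = 1
  B[14] = 1 XOR 0 = 1
= 111101101100111 (31591 decimal)


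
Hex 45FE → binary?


Each hex digit → 4 binary bits:
  4 = 0100
  5 = 0101
  F = 1111
  E = 1110
Concatenate: 0100 0101 1111 1110
= 0100010111111110


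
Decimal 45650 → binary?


Divide by 2 repeatedly:
45650 ÷ 2 = 22825 remainder 0
22825 ÷ 2 = 11412 remainder 1
11412 ÷ 2 = 5706 remainder 0
5706 ÷ 2 = 2853 remainder 0
2853 ÷ 2 = 1426 remainder 1
1426 ÷ 2 = 713 remainder 0
713 ÷ 2 = 356 remainder 1
356 ÷ 2 = 178 remainder 0
178 ÷ 2 = 89 remainder 0
89 ÷ 2 = 44 remainder 1
44 ÷ 2 = 22 remainder 0
22 ÷ 2 = 11 remainder 0
11 ÷ 2 = 5 remainder 1
5 ÷ 2 = 2 remainder 1
2 ÷ 2 = 1 remainder 0
1 ÷ 2 = 0 remainder 1
Reading remainders bottom-up:
= 1011001001010010


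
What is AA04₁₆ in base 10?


Positional values:
Position 0: 4 × 16^0 = 4 × 1 = 4
Position 1: 0 × 16^1 = 0 × 16 = 0
Position 2: A × 16^2 = 10 × 256 = 2560
Position 3: A × 16^3 = 10 × 4096 = 40960
Sum = 4 + 0 + 2560 + 40960
= 43524


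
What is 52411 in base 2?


Divide by 2 repeatedly:
52411 ÷ 2 = 26205 remainder 1
26205 ÷ 2 = 13102 remainder 1
13102 ÷ 2 = 6551 remainder 0
6551 ÷ 2 = 3275 remainder 1
3275 ÷ 2 = 1637 remainder 1
1637 ÷ 2 = 818 remainder 1
818 ÷ 2 = 409 remainder 0
409 ÷ 2 = 204 remainder 1
204 ÷ 2 = 102 remainder 0
102 ÷ 2 = 51 remainder 0
51 ÷ 2 = 25 remainder 1
25 ÷ 2 = 12 remainder 1
12 ÷ 2 = 6 remainder 0
6 ÷ 2 = 3 remainder 0
3 ÷ 2 = 1 remainder 1
1 ÷ 2 = 0 remainder 1
Reading remainders bottom-up:
= 1100110010111011


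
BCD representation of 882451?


Each digit → 4-bit binary:
  8 → 1000
  8 → 1000
  2 → 0010
  4 → 0100
  5 → 0101
  1 → 0001
= 1000 1000 0010 0100 0101 0001


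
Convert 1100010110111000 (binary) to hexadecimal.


Group into 4-bit nibbles: 1100010110111000
  1100 = C
  0101 = 5
  1011 = B
  1000 = 8
= 0xC5B8


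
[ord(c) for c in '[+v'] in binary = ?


String: '[+v'  (3 characters)
Per-character ASCII lookup:
  '[': special character: '[' = 91 → 1011011
  '+': special character: '+' = 43 → 101011
  'v': lowercase starts at 97: 'v' = 97 + 21 = 118 → 1110110
= 1011011 101011 1110110


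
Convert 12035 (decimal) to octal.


Divide by 8 repeatedly:
12035 ÷ 8 = 1504 remainder 3
1504 ÷ 8 = 188 remainder 0
188 ÷ 8 = 23 remainder 4
23 ÷ 8 = 2 remainder 7
2 ÷ 8 = 0 remainder 2
Reading remainders bottom-up:
= 0o27403


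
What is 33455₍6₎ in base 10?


Positional values (base 6):
  5 × 6^0 = 5 × 1 = 5
  5 × 6^1 = 5 × 6 = 30
  4 × 6^2 = 4 × 36 = 144
  3 × 6^3 = 3 × 216 = 648
  3 × 6^4 = 3 × 1296 = 3888
Sum = 5 + 30 + 144 + 648 + 3888
= 4715


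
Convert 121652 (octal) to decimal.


Positional values:
Position 0: 2 × 8^0 = 2
Position 1: 5 × 8^1 = 40
Position 2: 6 × 8^2 = 384
Position 3: 1 × 8^3 = 512
Position 4: 2 × 8^4 = 8192
Position 5: 1 × 8^5 = 32768
Sum = 2 + 40 + 384 + 512 + 8192 + 32768
= 41898


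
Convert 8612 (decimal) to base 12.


Divide by 12 repeatedly:
8612 ÷ 12 = 717 remainder 8
717 ÷ 12 = 59 remainder 9
59 ÷ 12 = 4 remainder 11
4 ÷ 12 = 0 remainder 4
Reading remainders bottom-up:
= 4B98


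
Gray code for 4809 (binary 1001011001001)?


Binary: 1001011001001
Gray code: G = B XOR (B >> 1)
B >> 1 = 0100101100100
1001011001001 XOR 0100101100100:
  1 XOR 0 = 1
  0 XOR 1 = 1
  0 XOR 0 = 0
  1 XOR 0 = 1
  0 XOR 1 = 1
  1 XOR 0 = 1
  1 XOR 1 = 0
  0 XOR 1 = 1
  0 XOR 0 = 0
  1 XOR 0 = 1
  0 XOR 1 = 1
  0 XOR 0 = 0
  1 XOR 0 = 1
= 1101110101101


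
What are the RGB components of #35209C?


Hex: #35209C
R = 35₁₆ = 53
G = 20₁₆ = 32
B = 9C₁₆ = 156
= RGB(53, 32, 156)


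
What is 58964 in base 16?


Divide by 16 repeatedly:
58964 ÷ 16 = 3685 remainder 4 (4)
3685 ÷ 16 = 230 remainder 5 (5)
230 ÷ 16 = 14 remainder 6 (6)
14 ÷ 16 = 0 remainder 14 (E)
Reading remainders bottom-up:
= 0xE654


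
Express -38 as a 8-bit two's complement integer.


Original: 00100110
Step 1 - Invert all bits: 11011001
Step 2 - Add 1: 11011001 + 1
= 11011010 (represents -38)


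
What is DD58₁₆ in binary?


Each hex digit → 4 binary bits:
  D = 1101
  D = 1101
  5 = 0101
  8 = 1000
Concatenate: 1101 1101 0101 1000
= 1101110101011000


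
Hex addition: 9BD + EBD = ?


Align and add column by column (LSB to MSB, each column mod 16 with carry):
  09BD
+ 0EBD
  ----
  col 0: D(13) + D(13) + 0 (carry in) = 26 → A(10), carry out 1
  col 1: B(11) + B(11) + 1 (carry in) = 23 → 7(7), carry out 1
  col 2: 9(9) + E(14) + 1 (carry in) = 24 → 8(8), carry out 1
  col 3: 0(0) + 0(0) + 1 (carry in) = 1 → 1(1), carry out 0
Reading digits MSB→LSB: 187A
Strip leading zeros: 187A
= 0x187A


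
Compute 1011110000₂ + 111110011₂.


Align and add column by column (LSB to MSB, carry propagating):
  01011110000
+ 00111110011
  -----------
  col 0: 0 + 1 + 0 (carry in) = 1 → bit 1, carry out 0
  col 1: 0 + 1 + 0 (carry in) = 1 → bit 1, carry out 0
  col 2: 0 + 0 + 0 (carry in) = 0 → bit 0, carry out 0
  col 3: 0 + 0 + 0 (carry in) = 0 → bit 0, carry out 0
  col 4: 1 + 1 + 0 (carry in) = 2 → bit 0, carry out 1
  col 5: 1 + 1 + 1 (carry in) = 3 → bit 1, carry out 1
  col 6: 1 + 1 + 1 (carry in) = 3 → bit 1, carry out 1
  col 7: 1 + 1 + 1 (carry in) = 3 → bit 1, carry out 1
  col 8: 0 + 1 + 1 (carry in) = 2 → bit 0, carry out 1
  col 9: 1 + 0 + 1 (carry in) = 2 → bit 0, carry out 1
  col 10: 0 + 0 + 1 (carry in) = 1 → bit 1, carry out 0
Reading bits MSB→LSB: 10011100011
Strip leading zeros: 10011100011
= 10011100011


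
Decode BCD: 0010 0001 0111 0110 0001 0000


Each 4-bit group → digit:
  0010 → 2
  0001 → 1
  0111 → 7
  0110 → 6
  0001 → 1
  0000 → 0
= 217610


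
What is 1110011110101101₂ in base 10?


Positional values:
Bit 0: 1 × 2^0 = 1
Bit 2: 1 × 2^2 = 4
Bit 3: 1 × 2^3 = 8
Bit 5: 1 × 2^5 = 32
Bit 7: 1 × 2^7 = 128
Bit 8: 1 × 2^8 = 256
Bit 9: 1 × 2^9 = 512
Bit 10: 1 × 2^10 = 1024
Bit 13: 1 × 2^13 = 8192
Bit 14: 1 × 2^14 = 16384
Bit 15: 1 × 2^15 = 32768
Sum = 1 + 4 + 8 + 32 + 128 + 256 + 512 + 1024 + 8192 + 16384 + 32768
= 59309


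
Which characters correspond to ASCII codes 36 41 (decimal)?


Codes (decimal): 36 41
Per-code ASCII lookup:
  36  (special character) → '$'
  41  (special character) → ')'
= '$)'


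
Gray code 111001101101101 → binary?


Gray code: 111001101101101
MSB stays the same: 1
Each subsequent bit = prev_binary XOR current_gray:
  B[1] = 1 XOR 1 = 0
  B[2] = 0 XOR 1 = 1
  B[3] = 1 XOR 0 = 1
  B[4] = 1 XOR 0 = 1
  B[5] = 1 XOR 1 = 0
  B[6] = 0 XOR 1 = 1
  B[7] = 1 XOR 0 = 1
  B[8] = 1 XOR 1 = 0
  B[9] = 0 XOR 1 = 1
  B[10] = 1 XOR 0 = 1
  B[11] = 1 XOR 1 = 0
  B[12] = 0 XOR 1 = 1
  B[13] = 1 XOR 0 = 1
  B[14] = 1 XOR 1 = 0
= 101110110110110 (23990 decimal)


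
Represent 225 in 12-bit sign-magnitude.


Sign bit: 0 (positive)
Magnitude: 225 = 00011100001
= 000011100001


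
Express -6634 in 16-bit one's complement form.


Original: 0001100111101010
Invert all bits:
  bit 0: 0 → 1
  bit 1: 0 → 1
  bit 2: 0 → 1
  bit 3: 1 → 0
  bit 4: 1 → 0
  bit 5: 0 → 1
  bit 6: 0 → 1
  bit 7: 1 → 0
  bit 8: 1 → 0
  bit 9: 1 → 0
  bit 10: 1 → 0
  bit 11: 0 → 1
  bit 12: 1 → 0
  bit 13: 0 → 1
  bit 14: 1 → 0
  bit 15: 0 → 1
= 1110011000010101


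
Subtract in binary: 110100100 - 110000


Align and subtract column by column (LSB to MSB, borrowing when needed):
  110100100
- 000110000
  ---------
  col 0: (0 - 0 borrow-in) - 0 → 0 - 0 = 0, borrow out 0
  col 1: (0 - 0 borrow-in) - 0 → 0 - 0 = 0, borrow out 0
  col 2: (1 - 0 borrow-in) - 0 → 1 - 0 = 1, borrow out 0
  col 3: (0 - 0 borrow-in) - 0 → 0 - 0 = 0, borrow out 0
  col 4: (0 - 0 borrow-in) - 1 → borrow from next column: (0+2) - 1 = 1, borrow out 1
  col 5: (1 - 1 borrow-in) - 1 → borrow from next column: (0+2) - 1 = 1, borrow out 1
  col 6: (0 - 1 borrow-in) - 0 → borrow from next column: (-1+2) - 0 = 1, borrow out 1
  col 7: (1 - 1 borrow-in) - 0 → 0 - 0 = 0, borrow out 0
  col 8: (1 - 0 borrow-in) - 0 → 1 - 0 = 1, borrow out 0
Reading bits MSB→LSB: 101110100
Strip leading zeros: 101110100
= 101110100


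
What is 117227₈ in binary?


Each octal digit → 3 binary bits:
  1 = 001
  1 = 001
  7 = 111
  2 = 010
  2 = 010
  7 = 111
Concatenate: 001 001 111 010 010 111
= 001001111010010111


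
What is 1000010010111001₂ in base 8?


Group into 3-bit groups: 001000010010111001
  001 = 1
  000 = 0
  010 = 2
  010 = 2
  111 = 7
  001 = 1
= 0o102271


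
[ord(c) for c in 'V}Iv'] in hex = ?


String: 'V}Iv'  (4 characters)
Per-character ASCII lookup:
  'V': uppercase starts at 65: 'V' = 65 + 21 = 86 → 0x56
  '}': special character: '}' = 125 → 0x7D
  'I': uppercase starts at 65: 'I' = 65 + 8 = 73 → 0x49
  'v': lowercase starts at 97: 'v' = 97 + 21 = 118 → 0x76
= 0x56 0x7D 0x49 0x76


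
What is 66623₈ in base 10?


Positional values:
Position 0: 3 × 8^0 = 3
Position 1: 2 × 8^1 = 16
Position 2: 6 × 8^2 = 384
Position 3: 6 × 8^3 = 3072
Position 4: 6 × 8^4 = 24576
Sum = 3 + 16 + 384 + 3072 + 24576
= 28051


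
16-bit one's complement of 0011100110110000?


Original: 0011100110110000
Invert all bits:
  bit 0: 0 → 1
  bit 1: 0 → 1
  bit 2: 1 → 0
  bit 3: 1 → 0
  bit 4: 1 → 0
  bit 5: 0 → 1
  bit 6: 0 → 1
  bit 7: 1 → 0
  bit 8: 1 → 0
  bit 9: 0 → 1
  bit 10: 1 → 0
  bit 11: 1 → 0
  bit 12: 0 → 1
  bit 13: 0 → 1
  bit 14: 0 → 1
  bit 15: 0 → 1
= 1100011001001111


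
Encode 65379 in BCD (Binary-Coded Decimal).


Each digit → 4-bit binary:
  6 → 0110
  5 → 0101
  3 → 0011
  7 → 0111
  9 → 1001
= 0110 0101 0011 0111 1001


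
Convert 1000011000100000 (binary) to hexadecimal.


Group into 4-bit nibbles: 1000011000100000
  1000 = 8
  0110 = 6
  0010 = 2
  0000 = 0
= 0x8620


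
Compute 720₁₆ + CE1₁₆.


Align and add column by column (LSB to MSB, each column mod 16 with carry):
  0720
+ 0CE1
  ----
  col 0: 0(0) + 1(1) + 0 (carry in) = 1 → 1(1), carry out 0
  col 1: 2(2) + E(14) + 0 (carry in) = 16 → 0(0), carry out 1
  col 2: 7(7) + C(12) + 1 (carry in) = 20 → 4(4), carry out 1
  col 3: 0(0) + 0(0) + 1 (carry in) = 1 → 1(1), carry out 0
Reading digits MSB→LSB: 1401
Strip leading zeros: 1401
= 0x1401


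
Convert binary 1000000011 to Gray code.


Binary: 1000000011
Gray code: G = B XOR (B >> 1)
B >> 1 = 0100000001
1000000011 XOR 0100000001:
  1 XOR 0 = 1
  0 XOR 1 = 1
  0 XOR 0 = 0
  0 XOR 0 = 0
  0 XOR 0 = 0
  0 XOR 0 = 0
  0 XOR 0 = 0
  0 XOR 0 = 0
  1 XOR 0 = 1
  1 XOR 1 = 0
= 1100000010


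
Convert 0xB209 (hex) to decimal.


Positional values:
Position 0: 9 × 16^0 = 9 × 1 = 9
Position 1: 0 × 16^1 = 0 × 16 = 0
Position 2: 2 × 16^2 = 2 × 256 = 512
Position 3: B × 16^3 = 11 × 4096 = 45056
Sum = 9 + 0 + 512 + 45056
= 45577


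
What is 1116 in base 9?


Divide by 9 repeatedly:
1116 ÷ 9 = 124 remainder 0
124 ÷ 9 = 13 remainder 7
13 ÷ 9 = 1 remainder 4
1 ÷ 9 = 0 remainder 1
Reading remainders bottom-up:
= 1470


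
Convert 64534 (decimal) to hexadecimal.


Divide by 16 repeatedly:
64534 ÷ 16 = 4033 remainder 6 (6)
4033 ÷ 16 = 252 remainder 1 (1)
252 ÷ 16 = 15 remainder 12 (C)
15 ÷ 16 = 0 remainder 15 (F)
Reading remainders bottom-up:
= 0xFC16


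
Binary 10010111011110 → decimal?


Positional values:
Bit 1: 1 × 2^1 = 2
Bit 2: 1 × 2^2 = 4
Bit 3: 1 × 2^3 = 8
Bit 4: 1 × 2^4 = 16
Bit 6: 1 × 2^6 = 64
Bit 7: 1 × 2^7 = 128
Bit 8: 1 × 2^8 = 256
Bit 10: 1 × 2^10 = 1024
Bit 13: 1 × 2^13 = 8192
Sum = 2 + 4 + 8 + 16 + 64 + 128 + 256 + 1024 + 8192
= 9694
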